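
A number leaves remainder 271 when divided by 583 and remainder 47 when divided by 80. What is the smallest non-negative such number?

18927

Write x = 271 + 583·k. Then 583·k ≡ 47 − 271 ≡ 16 (mod 80).
Need 583⁻¹ mod 80. Extended Euclid on (80, 23):
80 = 3*23 + 11
23 = 2*11 + 1
11 = 11*1 + 0
Back-substitute:
1 = 23 − 2·11
1 = −2·80 + 7·23
583⁻¹ ≡ 7 (mod 80), so k ≡ 7·16 ≡ 32 (mod 80).
x = 271 + 583·32 = 18927.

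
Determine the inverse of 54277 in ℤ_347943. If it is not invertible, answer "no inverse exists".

80548

Apply the Euclidean algorithm to 347943 and 54277:
347943 = 6·54277 + 22281
54277 = 2·22281 + 9715
22281 = 2·9715 + 2851
9715 = 3·2851 + 1162
2851 = 2·1162 + 527
1162 = 2·527 + 108
527 = 4·108 + 95
108 = 1·95 + 13
95 = 7·13 + 4
13 = 3·4 + 1
4 = 4·1 + 0
The gcd is 1. Working backward:
1 = 13 − 3·4
1 = −3·95 + 22·13
1 = 22·108 − 25·95
1 = −25·527 + 122·108
1 = 122·1162 − 269·527
1 = −269·2851 + 660·1162
1 = 660·9715 − 2249·2851
1 = −2249·22281 + 5158·9715
1 = 5158·54277 − 12565·22281
1 = −12565·347943 + 80548·54277
So 54277·80548 ≡ 1 (mod 347943).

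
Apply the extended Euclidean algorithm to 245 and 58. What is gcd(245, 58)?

1

Apply Euclid's algorithm to 245 and 58:
245 = 4*58 + 13
58 = 4*13 + 6
13 = 2*6 + 1
6 = 6*1 + 0
gcd(245, 58) = 1.
Express as a combination:
1 = 13 − 2·6
1 = −2·58 + 9·13
1 = 9·245 − 38·58
So 1 = (9)·245 + (-38)·58.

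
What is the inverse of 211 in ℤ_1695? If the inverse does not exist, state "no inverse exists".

241

Apply the Euclidean algorithm to 1695 and 211:
1695 = 8·211 + 7
211 = 30·7 + 1
7 = 7·1 + 0
Since gcd(211, 1695) = 1, back-substitute to write 1 as a combination:
1 = 211 − 30·7
1 = −30·1695 + 241·211
So 211·241 ≡ 1 (mod 1695).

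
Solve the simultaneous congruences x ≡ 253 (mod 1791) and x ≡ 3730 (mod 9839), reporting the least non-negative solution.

16769386

Write x = 253 + 1791·k. Then 1791·k ≡ 3730 − 253 ≡ 3477 (mod 9839).
Need 1791⁻¹ mod 9839. Extended Euclid on (9839, 1791):
9839 = 5·1791 + 884
1791 = 2·884 + 23
884 = 38·23 + 10
23 = 2·10 + 3
10 = 3·3 + 1
3 = 3·1 + 0
Back-substitute:
1 = 10 − 3·3
1 = −3·23 + 7·10
1 = 7·884 − 269·23
1 = −269·1791 + 545·884
1 = 545·9839 − 2994·1791
1791⁻¹ ≡ 6845 (mod 9839), so k ≡ 6845·3477 ≡ 9363 (mod 9839).
x = 253 + 1791·9363 = 16769386.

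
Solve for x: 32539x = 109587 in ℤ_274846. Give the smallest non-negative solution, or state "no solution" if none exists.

gcd(32539, 274846):
274846 = 8·32539 + 14534
32539 = 2·14534 + 3471
14534 = 4·3471 + 650
3471 = 5·650 + 221
650 = 2·221 + 208
221 = 1·208 + 13
208 = 16·13 + 0
gcd = 13, but 13 ∤ 109587, so the congruence has no solution.

no solution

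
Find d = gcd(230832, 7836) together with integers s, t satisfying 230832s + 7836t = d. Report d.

Repeated division:
230832 = 29·7836 + 3588
7836 = 2·3588 + 660
3588 = 5·660 + 288
660 = 2·288 + 84
288 = 3·84 + 36
84 = 2·36 + 12
36 = 3·12 + 0
gcd(230832, 7836) = 12.
Express as a combination:
12 = 84 − 2·36
12 = −2·288 + 7·84
12 = 7·660 − 16·288
12 = −16·3588 + 87·660
12 = 87·7836 − 190·3588
12 = −190·230832 + 5597·7836
So 12 = (-190)·230832 + (5597)·7836.

12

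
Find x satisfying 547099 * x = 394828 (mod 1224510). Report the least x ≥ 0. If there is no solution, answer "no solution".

First find gcd(547099, 1224510):
1224510 = 2*547099 + 130312
547099 = 4*130312 + 25851
130312 = 5*25851 + 1057
25851 = 24*1057 + 483
1057 = 2*483 + 91
483 = 5*91 + 28
91 = 3*28 + 7
28 = 4*7 + 0
gcd = 7 and 7 | 394828, so solutions exist. Divide through by 7: 78157x ≡ 56404 (mod 174930).
Now find 78157⁻¹ mod 174930:
174930 = 2·78157 + 18616
78157 = 4·18616 + 3693
18616 = 5·3693 + 151
3693 = 24·151 + 69
151 = 2·69 + 13
69 = 5·13 + 4
13 = 3·4 + 1
4 = 4·1 + 0
Back-substitute:
1 = 13 − 3·4
1 = −3·69 + 16·13
1 = 16·151 − 35·69
1 = −35·3693 + 856·151
1 = 856·18616 − 4315·3693
1 = −4315·78157 + 18116·18616
1 = 18116·174930 − 40547·78157
So 78157·(-40547) ≡ 1 (mod 174930), i.e. 78157⁻¹ ≡ 134383.
Then x ≡ 134383·56404 ≡ 21832 (mod 174930); the smallest non-negative solution is x = 21832.

21832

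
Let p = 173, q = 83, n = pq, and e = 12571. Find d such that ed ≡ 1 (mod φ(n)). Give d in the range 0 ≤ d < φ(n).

φ(n) = (p−1)(q−1) = 172·82 = 14104.
Need d with 12571·d ≡ 1 (mod 14104). Apply the extended Euclidean algorithm:
14104 = 1*12571 + 1533
12571 = 8*1533 + 307
1533 = 4*307 + 305
307 = 1*305 + 2
305 = 152*2 + 1
2 = 2*1 + 0
Back-substitute:
1 = 305 − 152·2
1 = −152·307 + 153·305
1 = 153·1533 − 764·307
1 = −764·12571 + 6265·1533
1 = 6265·14104 − 7029·12571
So 12571·(-7029) ≡ 1 (mod 14104), hence d ≡ -7029 ≡ 7075 (mod 14104).

7075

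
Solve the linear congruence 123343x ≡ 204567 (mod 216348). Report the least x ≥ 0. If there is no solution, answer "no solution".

First find gcd(123343, 216348):
216348 = 1·123343 + 93005
123343 = 1·93005 + 30338
93005 = 3·30338 + 1991
30338 = 15·1991 + 473
1991 = 4·473 + 99
473 = 4·99 + 77
99 = 1·77 + 22
77 = 3·22 + 11
22 = 2·11 + 0
gcd = 11 and 11 | 204567, so solutions exist. Divide through by 11: 11213x ≡ 18597 (mod 19668).
Now find 11213⁻¹ mod 19668:
19668 = 1·11213 + 8455
11213 = 1·8455 + 2758
8455 = 3·2758 + 181
2758 = 15·181 + 43
181 = 4·43 + 9
43 = 4·9 + 7
9 = 1·7 + 2
7 = 3·2 + 1
2 = 2·1 + 0
Back-substitute:
1 = 7 − 3·2
1 = −3·9 + 4·7
1 = 4·43 − 19·9
1 = −19·181 + 80·43
1 = 80·2758 − 1219·181
1 = −1219·8455 + 3737·2758
1 = 3737·11213 − 4956·8455
1 = −4956·19668 + 8693·11213
So 11213⁻¹ ≡ 8693 (mod 19668).
Then x ≡ 8693·18597 ≡ 12429 (mod 19668); the smallest non-negative solution is x = 12429.

12429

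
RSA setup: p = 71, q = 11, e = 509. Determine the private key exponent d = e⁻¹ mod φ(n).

φ(n) = (p−1)(q−1) = 70·10 = 700.
Need d with 509·d ≡ 1 (mod 700). Apply the extended Euclidean algorithm:
700 = 1*509 + 191
509 = 2*191 + 127
191 = 1*127 + 64
127 = 1*64 + 63
64 = 1*63 + 1
63 = 63*1 + 0
Back-substitute:
1 = 64 − 63
1 = −127 + 2·64
1 = 2·191 − 3·127
1 = −3·509 + 8·191
1 = 8·700 − 11·509
So 509·(-11) ≡ 1 (mod 700), hence d ≡ -11 ≡ 689 (mod 700).

689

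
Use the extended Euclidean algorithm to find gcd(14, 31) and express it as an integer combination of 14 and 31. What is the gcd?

Euclidean algorithm:
31 = 2·14 + 3
14 = 4·3 + 2
3 = 1·2 + 1
2 = 2·1 + 0
gcd(14, 31) = 1.
Express as a combination:
1 = 3 − 2
1 = −14 + 5·3
1 = 5·31 − 11·14
So 1 = (5)·31 + (-11)·14.

1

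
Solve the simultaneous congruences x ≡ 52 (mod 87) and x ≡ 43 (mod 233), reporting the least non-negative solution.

Write x = 52 + 87·k. Then 87·k ≡ 43 − 52 ≡ 224 (mod 233).
Need 87⁻¹ mod 233. Extended Euclid on (233, 87):
233 = 2·87 + 59
87 = 1·59 + 28
59 = 2·28 + 3
28 = 9·3 + 1
3 = 3·1 + 0
Back-substitute:
1 = 28 − 9·3
1 = −9·59 + 19·28
1 = 19·87 − 28·59
1 = −28·233 + 75·87
87⁻¹ ≡ 75 (mod 233), so k ≡ 75·224 ≡ 24 (mod 233).
x = 52 + 87·24 = 2140.

2140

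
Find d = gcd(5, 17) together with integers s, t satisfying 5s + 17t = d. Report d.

Repeated division:
17 = 3*5 + 2
5 = 2*2 + 1
2 = 2*1 + 0
gcd(5, 17) = 1.
Back-substituting:
1 = 5 − 2·2
1 = −2·17 + 7·5
So 1 = (-2)·17 + (7)·5.

1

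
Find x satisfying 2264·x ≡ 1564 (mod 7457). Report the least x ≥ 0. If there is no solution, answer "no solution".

2359

First find gcd(2264, 7457):
7457 = 3*2264 + 665
2264 = 3*665 + 269
665 = 2*269 + 127
269 = 2*127 + 15
127 = 8*15 + 7
15 = 2*7 + 1
7 = 7*1 + 0
gcd = 1, so a unique solution mod 7457 exists.
Back-substitute for the Bézout coefficients:
1 = 15 − 2·7
1 = −2·127 + 17·15
1 = 17·269 − 36·127
1 = −36·665 + 89·269
1 = 89·2264 − 303·665
1 = −303·7457 + 998·2264
So 2264·(998) ≡ 1 (mod 7457), giving 2264⁻¹ ≡ 998.
x ≡ 2264⁻¹·1564 ≡ 998·1564 ≡ 2359 (mod 7457).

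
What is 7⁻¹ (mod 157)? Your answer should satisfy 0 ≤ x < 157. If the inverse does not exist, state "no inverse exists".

45

Apply the Euclidean algorithm to 157 and 7:
157 = 22*7 + 3
7 = 2*3 + 1
3 = 3*1 + 0
Since gcd(7, 157) = 1, back-substitute to write 1 as a combination:
1 = 7 − 2·3
1 = −2·157 + 45·7
So 7·45 ≡ 1 (mod 157).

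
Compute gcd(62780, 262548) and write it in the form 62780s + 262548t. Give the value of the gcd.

Apply Euclid's algorithm to 262548 and 62780:
262548 = 4*62780 + 11428
62780 = 5*11428 + 5640
11428 = 2*5640 + 148
5640 = 38*148 + 16
148 = 9*16 + 4
16 = 4*4 + 0
gcd(62780, 262548) = 4.
Working backward:
4 = 148 − 9·16
4 = −9·5640 + 343·148
4 = 343·11428 − 695·5640
4 = −695·62780 + 3818·11428
4 = 3818·262548 − 15967·62780
So 4 = (3818)·262548 + (-15967)·62780.

4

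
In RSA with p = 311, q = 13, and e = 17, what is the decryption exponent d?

φ(n) = (p−1)(q−1) = 310·12 = 3720.
Need d with 17·d ≡ 1 (mod 3720). Apply the extended Euclidean algorithm:
3720 = 218*17 + 14
17 = 1*14 + 3
14 = 4*3 + 2
3 = 1*2 + 1
2 = 2*1 + 0
Back-substitute:
1 = 3 − 2
1 = −14 + 5·3
1 = 5·17 − 6·14
1 = −6·3720 + 1313·17
So 17·1313 ≡ 1 (mod 3720), hence d = 1313.

1313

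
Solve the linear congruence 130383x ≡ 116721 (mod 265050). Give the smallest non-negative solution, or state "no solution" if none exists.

First find gcd(130383, 265050):
265050 = 2×130383 + 4284
130383 = 30×4284 + 1863
4284 = 2×1863 + 558
1863 = 3×558 + 189
558 = 2×189 + 180
189 = 1×180 + 9
180 = 20×9 + 0
gcd = 9 and 9 | 116721, so solutions exist. Divide through by 9: 14487x ≡ 12969 (mod 29450).
Now find 14487⁻¹ mod 29450:
29450 = 2·14487 + 476
14487 = 30·476 + 207
476 = 2·207 + 62
207 = 3·62 + 21
62 = 2·21 + 20
21 = 1·20 + 1
20 = 20·1 + 0
Back-substitute:
1 = 21 − 20
1 = −62 + 3·21
1 = 3·207 − 10·62
1 = −10·476 + 23·207
1 = 23·14487 − 700·476
1 = −700·29450 + 1423·14487
So 14487⁻¹ ≡ 1423 (mod 29450).
Then x ≡ 1423·12969 ≡ 19187 (mod 29450); the smallest non-negative solution is x = 19187.

19187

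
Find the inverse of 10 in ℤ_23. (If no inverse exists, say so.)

7

gcd(23, 10) by repeated division:
23 = 2·10 + 3
10 = 3·3 + 1
3 = 3·1 + 0
The gcd is 1. Working backward:
1 = 10 − 3·3
1 = −3·23 + 7·10
So 10·7 ≡ 1 (mod 23).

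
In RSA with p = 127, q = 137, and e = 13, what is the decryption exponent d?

7909

φ(n) = (p−1)(q−1) = 126·136 = 17136.
Need d with 13·d ≡ 1 (mod 17136). Apply the extended Euclidean algorithm:
17136 = 1318*13 + 2
13 = 6*2 + 1
2 = 2*1 + 0
Back-substitute:
1 = 13 − 6·2
1 = −6·17136 + 7909·13
So 13·7909 ≡ 1 (mod 17136), hence d = 7909.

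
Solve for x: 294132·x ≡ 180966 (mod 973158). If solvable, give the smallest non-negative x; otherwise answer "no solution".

102272

First find gcd(294132, 973158):
973158 = 3×294132 + 90762
294132 = 3×90762 + 21846
90762 = 4×21846 + 3378
21846 = 6×3378 + 1578
3378 = 2×1578 + 222
1578 = 7×222 + 24
222 = 9×24 + 6
24 = 4×6 + 0
gcd = 6 and 6 | 180966, so solutions exist. Divide through by 6: 49022x ≡ 30161 (mod 162193).
Now find 49022⁻¹ mod 162193:
162193 = 3*49022 + 15127
49022 = 3*15127 + 3641
15127 = 4*3641 + 563
3641 = 6*563 + 263
563 = 2*263 + 37
263 = 7*37 + 4
37 = 9*4 + 1
4 = 4*1 + 0
Back-substitute:
1 = 37 − 9·4
1 = −9·263 + 64·37
1 = 64·563 − 137·263
1 = −137·3641 + 886·563
1 = 886·15127 − 3681·3641
1 = −3681·49022 + 11929·15127
1 = 11929·162193 − 39468·49022
So 49022·(-39468) ≡ 1 (mod 162193), i.e. 49022⁻¹ ≡ 122725.
Then x ≡ 122725·30161 ≡ 102272 (mod 162193); the smallest non-negative solution is x = 102272.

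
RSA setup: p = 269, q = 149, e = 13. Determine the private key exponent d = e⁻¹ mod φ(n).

φ(n) = (p−1)(q−1) = 268·148 = 39664.
Need d with 13·d ≡ 1 (mod 39664). Apply the extended Euclidean algorithm:
39664 = 3051·13 + 1
13 = 13·1 + 0
Back-substitute:
1 = 39664 − 3051·13
So 13·(-3051) ≡ 1 (mod 39664), hence d ≡ -3051 ≡ 36613 (mod 39664).

36613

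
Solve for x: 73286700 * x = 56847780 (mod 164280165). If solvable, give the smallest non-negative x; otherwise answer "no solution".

6533638

First find gcd(73286700, 164280165):
164280165 = 2·73286700 + 17706765
73286700 = 4·17706765 + 2459640
17706765 = 7·2459640 + 489285
2459640 = 5·489285 + 13215
489285 = 37·13215 + 330
13215 = 40·330 + 15
330 = 22·15 + 0
gcd = 15 and 15 | 56847780, so solutions exist. Divide through by 15: 4885780x ≡ 3789852 (mod 10952011).
Now find 4885780⁻¹ mod 10952011:
10952011 = 2*4885780 + 1180451
4885780 = 4*1180451 + 163976
1180451 = 7*163976 + 32619
163976 = 5*32619 + 881
32619 = 37*881 + 22
881 = 40*22 + 1
22 = 22*1 + 0
Back-substitute:
1 = 881 − 40·22
1 = −40·32619 + 1481·881
1 = 1481·163976 − 7445·32619
1 = −7445·1180451 + 53596·163976
1 = 53596·4885780 − 221829·1180451
1 = −221829·10952011 + 497254·4885780
So 4885780⁻¹ ≡ 497254 (mod 10952011).
Then x ≡ 497254·3789852 ≡ 6533638 (mod 10952011); the smallest non-negative solution is x = 6533638.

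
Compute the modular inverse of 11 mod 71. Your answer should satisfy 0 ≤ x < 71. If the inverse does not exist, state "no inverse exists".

13

Run Euclid on (71, 11):
71 = 6·11 + 5
11 = 2·5 + 1
5 = 5·1 + 0
Since gcd(11, 71) = 1, back-substitute to write 1 as a combination:
1 = 11 − 2·5
1 = −2·71 + 13·11
So 11·13 ≡ 1 (mod 71).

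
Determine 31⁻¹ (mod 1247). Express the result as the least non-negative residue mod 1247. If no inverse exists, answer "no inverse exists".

885

Extended Euclidean algorithm:
1247 = 40·31 + 7
31 = 4·7 + 3
7 = 2·3 + 1
3 = 3·1 + 0
Since gcd(31, 1247) = 1, back-substitute to write 1 as a combination:
1 = 7 − 2·3
1 = −2·31 + 9·7
1 = 9·1247 − 362·31
So 31·(-362) ≡ 1 (mod 1247), and -362 ≡ 885 (mod 1247).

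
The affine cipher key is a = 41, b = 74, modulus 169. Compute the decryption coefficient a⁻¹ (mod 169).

gcd(169, 41) by repeated division:
169 = 4·41 + 5
41 = 8·5 + 1
5 = 5·1 + 0
gcd = 1, so the inverse exists. Back-substitute:
1 = 41 − 8·5
1 = −8·169 + 33·41
So 41·33 ≡ 1 (mod 169).

33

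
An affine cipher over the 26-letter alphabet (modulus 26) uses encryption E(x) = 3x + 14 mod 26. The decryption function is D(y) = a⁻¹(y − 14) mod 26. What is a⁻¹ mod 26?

Extended Euclidean algorithm:
26 = 8*3 + 2
3 = 1*2 + 1
2 = 2*1 + 0
gcd = 1, so the inverse exists. Back-substitute:
1 = 3 − 2
1 = −26 + 9·3
So 3·9 ≡ 1 (mod 26).

9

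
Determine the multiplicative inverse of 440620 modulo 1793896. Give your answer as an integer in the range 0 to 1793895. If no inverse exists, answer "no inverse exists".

Euclidean algorithm on 1793896, 440620:
1793896 = 4*440620 + 31416
440620 = 14*31416 + 796
31416 = 39*796 + 372
796 = 2*372 + 52
372 = 7*52 + 8
52 = 6*8 + 4
8 = 2*4 + 0
Since gcd = 4 > 1, 440620 is not a unit mod 1793896.

no inverse exists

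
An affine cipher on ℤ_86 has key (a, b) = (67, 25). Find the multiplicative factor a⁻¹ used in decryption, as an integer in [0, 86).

gcd(86, 67) by repeated division:
86 = 1·67 + 19
67 = 3·19 + 10
19 = 1·10 + 9
10 = 1·9 + 1
9 = 9·1 + 0
Since gcd(67, 86) = 1, back-substitute to write 1 as a combination:
1 = 10 − 9
1 = −19 + 2·10
1 = 2·67 − 7·19
1 = −7·86 + 9·67
So 67·9 ≡ 1 (mod 86).

9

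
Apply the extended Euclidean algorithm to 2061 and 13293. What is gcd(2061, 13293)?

Apply Euclid's algorithm to 13293 and 2061:
13293 = 6×2061 + 927
2061 = 2×927 + 207
927 = 4×207 + 99
207 = 2×99 + 9
99 = 11×9 + 0
gcd(2061, 13293) = 9.
Working backward:
9 = 207 − 2·99
9 = −2·927 + 9·207
9 = 9·2061 − 20·927
9 = −20·13293 + 129·2061
So 9 = (-20)·13293 + (129)·2061.

9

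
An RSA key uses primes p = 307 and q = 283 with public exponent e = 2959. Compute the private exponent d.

φ(n) = (p−1)(q−1) = 306·282 = 86292.
Need d with 2959·d ≡ 1 (mod 86292). Apply the extended Euclidean algorithm:
86292 = 29×2959 + 481
2959 = 6×481 + 73
481 = 6×73 + 43
73 = 1×43 + 30
43 = 1×30 + 13
30 = 2×13 + 4
13 = 3×4 + 1
4 = 4×1 + 0
Back-substitute:
1 = 13 − 3·4
1 = −3·30 + 7·13
1 = 7·43 − 10·30
1 = −10·73 + 17·43
1 = 17·481 − 112·73
1 = −112·2959 + 689·481
1 = 689·86292 − 20093·2959
So 2959·(-20093) ≡ 1 (mod 86292), hence d ≡ -20093 ≡ 66199 (mod 86292).

66199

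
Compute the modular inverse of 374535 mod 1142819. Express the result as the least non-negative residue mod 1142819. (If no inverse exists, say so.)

53828

gcd(1142819, 374535) by repeated division:
1142819 = 3·374535 + 19214
374535 = 19·19214 + 9469
19214 = 2·9469 + 276
9469 = 34·276 + 85
276 = 3·85 + 21
85 = 4·21 + 1
21 = 21·1 + 0
gcd = 1, so the inverse exists. Back-substitute:
1 = 85 − 4·21
1 = −4·276 + 13·85
1 = 13·9469 − 446·276
1 = −446·19214 + 905·9469
1 = 905·374535 − 17641·19214
1 = −17641·1142819 + 53828·374535
So 374535·53828 ≡ 1 (mod 1142819).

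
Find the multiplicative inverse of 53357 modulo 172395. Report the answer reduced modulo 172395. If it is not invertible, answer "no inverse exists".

Extended Euclidean algorithm:
172395 = 3·53357 + 12324
53357 = 4·12324 + 4061
12324 = 3·4061 + 141
4061 = 28·141 + 113
141 = 1·113 + 28
113 = 4·28 + 1
28 = 28·1 + 0
The gcd is 1. Working backward:
1 = 113 − 4·28
1 = −4·141 + 5·113
1 = 5·4061 − 144·141
1 = −144·12324 + 437·4061
1 = 437·53357 − 1892·12324
1 = −1892·172395 + 6113·53357
So 53357·6113 ≡ 1 (mod 172395).

6113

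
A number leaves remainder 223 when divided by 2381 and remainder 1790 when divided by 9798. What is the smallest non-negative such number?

Write x = 223 + 2381·k. Then 2381·k ≡ 1790 − 223 ≡ 1567 (mod 9798).
Need 2381⁻¹ mod 9798. Extended Euclid on (9798, 2381):
9798 = 4×2381 + 274
2381 = 8×274 + 189
274 = 1×189 + 85
189 = 2×85 + 19
85 = 4×19 + 9
19 = 2×9 + 1
9 = 9×1 + 0
Back-substitute:
1 = 19 − 2·9
1 = −2·85 + 9·19
1 = 9·189 − 20·85
1 = −20·274 + 29·189
1 = 29·2381 − 252·274
1 = −252·9798 + 1037·2381
2381⁻¹ ≡ 1037 (mod 9798), so k ≡ 1037·1567 ≡ 8309 (mod 9798).
x = 223 + 2381·8309 = 19783952.

19783952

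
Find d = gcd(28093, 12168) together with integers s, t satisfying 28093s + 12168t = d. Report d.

Repeated division:
28093 = 2·12168 + 3757
12168 = 3·3757 + 897
3757 = 4·897 + 169
897 = 5·169 + 52
169 = 3·52 + 13
52 = 4·13 + 0
gcd(28093, 12168) = 13.
Express as a combination:
13 = 169 − 3·52
13 = −3·897 + 16·169
13 = 16·3757 − 67·897
13 = −67·12168 + 217·3757
13 = 217·28093 − 501·12168
So 13 = (217)·28093 + (-501)·12168.

13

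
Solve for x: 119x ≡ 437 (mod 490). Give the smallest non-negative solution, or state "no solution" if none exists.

gcd(119, 490):
490 = 4×119 + 14
119 = 8×14 + 7
14 = 2×7 + 0
gcd = 7, but 7 ∤ 437, so the congruence has no solution.

no solution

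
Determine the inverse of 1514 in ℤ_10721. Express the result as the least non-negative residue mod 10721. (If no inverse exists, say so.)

Apply the Euclidean algorithm to 10721 and 1514:
10721 = 7*1514 + 123
1514 = 12*123 + 38
123 = 3*38 + 9
38 = 4*9 + 2
9 = 4*2 + 1
2 = 2*1 + 0
The gcd is 1. Working backward:
1 = 9 − 4·2
1 = −4·38 + 17·9
1 = 17·123 − 55·38
1 = −55·1514 + 677·123
1 = 677·10721 − 4794·1514
Thus 1514·(-4794) ≡ 1 (mod 10721); reducing, -4794 mod 10721 = 5927.

5927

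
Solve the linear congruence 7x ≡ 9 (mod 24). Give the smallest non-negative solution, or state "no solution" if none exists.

15

First find gcd(7, 24):
24 = 3·7 + 3
7 = 2·3 + 1
3 = 3·1 + 0
gcd = 1, so a unique solution mod 24 exists.
Back-substitute for the Bézout coefficients:
1 = 7 − 2·3
1 = −2·24 + 7·7
So 7·(7) ≡ 1 (mod 24), giving 7⁻¹ ≡ 7.
x ≡ 7⁻¹·9 ≡ 7·9 ≡ 15 (mod 24).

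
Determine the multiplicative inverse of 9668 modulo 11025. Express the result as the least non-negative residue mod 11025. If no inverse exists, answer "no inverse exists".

Extended Euclidean algorithm:
11025 = 1·9668 + 1357
9668 = 7·1357 + 169
1357 = 8·169 + 5
169 = 33·5 + 4
5 = 1·4 + 1
4 = 4·1 + 0
gcd = 1, so the inverse exists. Back-substitute:
1 = 5 − 4
1 = −169 + 34·5
1 = 34·1357 − 273·169
1 = −273·9668 + 1945·1357
1 = 1945·11025 − 2218·9668
Hence 9668⁻¹ ≡ -2218 ≡ 8807 (mod 11025).

8807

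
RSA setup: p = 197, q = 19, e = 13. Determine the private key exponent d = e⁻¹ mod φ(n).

φ(n) = (p−1)(q−1) = 196·18 = 3528.
Need d with 13·d ≡ 1 (mod 3528). Apply the extended Euclidean algorithm:
3528 = 271×13 + 5
13 = 2×5 + 3
5 = 1×3 + 2
3 = 1×2 + 1
2 = 2×1 + 0
Back-substitute:
1 = 3 − 2
1 = −5 + 2·3
1 = 2·13 − 5·5
1 = −5·3528 + 1357·13
So 13·1357 ≡ 1 (mod 3528), hence d = 1357.

1357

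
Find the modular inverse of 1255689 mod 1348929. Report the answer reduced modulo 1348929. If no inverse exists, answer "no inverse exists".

no inverse exists

Compute gcd(1255689, 1348929):
1348929 = 1·1255689 + 93240
1255689 = 13·93240 + 43569
93240 = 2·43569 + 6102
43569 = 7·6102 + 855
6102 = 7·855 + 117
855 = 7·117 + 36
117 = 3·36 + 9
36 = 4·9 + 0
gcd(1255689, 1348929) = 9 ≠ 1, so 1255689 has no multiplicative inverse modulo 1348929.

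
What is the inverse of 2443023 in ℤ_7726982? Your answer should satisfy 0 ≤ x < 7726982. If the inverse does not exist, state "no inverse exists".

gcd(7726982, 2443023) by repeated division:
7726982 = 3×2443023 + 397913
2443023 = 6×397913 + 55545
397913 = 7×55545 + 9098
55545 = 6×9098 + 957
9098 = 9×957 + 485
957 = 1×485 + 472
485 = 1×472 + 13
472 = 36×13 + 4
13 = 3×4 + 1
4 = 4×1 + 0
Since gcd(2443023, 7726982) = 1, back-substitute to write 1 as a combination:
1 = 13 − 3·4
1 = −3·472 + 109·13
1 = 109·485 − 112·472
1 = −112·957 + 221·485
1 = 221·9098 − 2101·957
1 = −2101·55545 + 12827·9098
1 = 12827·397913 − 91890·55545
1 = −91890·2443023 + 564167·397913
1 = 564167·7726982 − 1784391·2443023
Hence 2443023⁻¹ ≡ -1784391 ≡ 5942591 (mod 7726982).

5942591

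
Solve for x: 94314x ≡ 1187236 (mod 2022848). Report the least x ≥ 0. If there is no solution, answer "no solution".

First find gcd(94314, 2022848):
2022848 = 21×94314 + 42254
94314 = 2×42254 + 9806
42254 = 4×9806 + 3030
9806 = 3×3030 + 716
3030 = 4×716 + 166
716 = 4×166 + 52
166 = 3×52 + 10
52 = 5×10 + 2
10 = 5×2 + 0
gcd = 2 and 2 | 1187236, so solutions exist. Divide through by 2: 47157x ≡ 593618 (mod 1011424).
Now find 47157⁻¹ mod 1011424:
1011424 = 21·47157 + 21127
47157 = 2·21127 + 4903
21127 = 4·4903 + 1515
4903 = 3·1515 + 358
1515 = 4·358 + 83
358 = 4·83 + 26
83 = 3·26 + 5
26 = 5·5 + 1
5 = 5·1 + 0
Back-substitute:
1 = 26 − 5·5
1 = −5·83 + 16·26
1 = 16·358 − 69·83
1 = −69·1515 + 292·358
1 = 292·4903 − 945·1515
1 = −945·21127 + 4072·4903
1 = 4072·47157 − 9089·21127
1 = −9089·1011424 + 194941·47157
So 47157⁻¹ ≡ 194941 (mod 1011424).
Then x ≡ 194941·593618 ≡ 432426 (mod 1011424); the smallest non-negative solution is x = 432426.

432426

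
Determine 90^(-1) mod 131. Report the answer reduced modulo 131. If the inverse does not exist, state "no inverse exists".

115

Apply the Euclidean algorithm to 131 and 90:
131 = 1×90 + 41
90 = 2×41 + 8
41 = 5×8 + 1
8 = 8×1 + 0
gcd = 1, so the inverse exists. Back-substitute:
1 = 41 − 5·8
1 = −5·90 + 11·41
1 = 11·131 − 16·90
So 90·(-16) ≡ 1 (mod 131), and -16 ≡ 115 (mod 131).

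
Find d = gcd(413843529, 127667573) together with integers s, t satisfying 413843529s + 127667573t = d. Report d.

11

Repeated division:
413843529 = 3*127667573 + 30840810
127667573 = 4*30840810 + 4304333
30840810 = 7*4304333 + 710479
4304333 = 6*710479 + 41459
710479 = 17*41459 + 5676
41459 = 7*5676 + 1727
5676 = 3*1727 + 495
1727 = 3*495 + 242
495 = 2*242 + 11
242 = 22*11 + 0
gcd(413843529, 127667573) = 11.
Express as a combination:
11 = 495 − 2·242
11 = −2·1727 + 7·495
11 = 7·5676 − 23·1727
11 = −23·41459 + 168·5676
11 = 168·710479 − 2879·41459
11 = −2879·4304333 + 17442·710479
11 = 17442·30840810 − 124973·4304333
11 = −124973·127667573 + 517334·30840810
11 = 517334·413843529 − 1676975·127667573
So 11 = (517334)·413843529 + (-1676975)·127667573.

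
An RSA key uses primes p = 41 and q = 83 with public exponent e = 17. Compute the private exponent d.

φ(n) = (p−1)(q−1) = 40·82 = 3280.
Need d with 17·d ≡ 1 (mod 3280). Apply the extended Euclidean algorithm:
3280 = 192*17 + 16
17 = 1*16 + 1
16 = 16*1 + 0
Back-substitute:
1 = 17 − 16
1 = −3280 + 193·17
So 17·193 ≡ 1 (mod 3280), hence d = 193.

193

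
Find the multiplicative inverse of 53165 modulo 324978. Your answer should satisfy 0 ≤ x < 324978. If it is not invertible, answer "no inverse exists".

Extended Euclidean algorithm:
324978 = 6*53165 + 5988
53165 = 8*5988 + 5261
5988 = 1*5261 + 727
5261 = 7*727 + 172
727 = 4*172 + 39
172 = 4*39 + 16
39 = 2*16 + 7
16 = 2*7 + 2
7 = 3*2 + 1
2 = 2*1 + 0
Since gcd(53165, 324978) = 1, back-substitute to write 1 as a combination:
1 = 7 − 3·2
1 = −3·16 + 7·7
1 = 7·39 − 17·16
1 = −17·172 + 75·39
1 = 75·727 − 317·172
1 = −317·5261 + 2294·727
1 = 2294·5988 − 2611·5261
1 = −2611·53165 + 23182·5988
1 = 23182·324978 − 141703·53165
Hence 53165⁻¹ ≡ -141703 ≡ 183275 (mod 324978).

183275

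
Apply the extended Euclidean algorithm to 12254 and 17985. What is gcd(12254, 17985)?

11

Euclidean algorithm:
17985 = 1*12254 + 5731
12254 = 2*5731 + 792
5731 = 7*792 + 187
792 = 4*187 + 44
187 = 4*44 + 11
44 = 4*11 + 0
gcd(12254, 17985) = 11.
Back-substituting:
11 = 187 − 4·44
11 = −4·792 + 17·187
11 = 17·5731 − 123·792
11 = −123·12254 + 263·5731
11 = 263·17985 − 386·12254
So 11 = (263)·17985 + (-386)·12254.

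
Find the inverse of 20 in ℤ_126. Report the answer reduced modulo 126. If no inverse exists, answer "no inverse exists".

Euclidean algorithm on 126, 20:
126 = 6·20 + 6
20 = 3·6 + 2
6 = 3·2 + 0
gcd(20, 126) = 2 ≠ 1, so 20 has no multiplicative inverse modulo 126.

no inverse exists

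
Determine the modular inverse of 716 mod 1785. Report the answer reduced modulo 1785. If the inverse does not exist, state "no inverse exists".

536

Apply the Euclidean algorithm to 1785 and 716:
1785 = 2×716 + 353
716 = 2×353 + 10
353 = 35×10 + 3
10 = 3×3 + 1
3 = 3×1 + 0
gcd = 1, so the inverse exists. Back-substitute:
1 = 10 − 3·3
1 = −3·353 + 106·10
1 = 106·716 − 215·353
1 = −215·1785 + 536·716
So 716·536 ≡ 1 (mod 1785).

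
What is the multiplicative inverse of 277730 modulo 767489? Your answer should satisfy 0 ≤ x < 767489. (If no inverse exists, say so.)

Apply the Euclidean algorithm to 767489 and 277730:
767489 = 2*277730 + 212029
277730 = 1*212029 + 65701
212029 = 3*65701 + 14926
65701 = 4*14926 + 5997
14926 = 2*5997 + 2932
5997 = 2*2932 + 133
2932 = 22*133 + 6
133 = 22*6 + 1
6 = 6*1 + 0
The gcd is 1. Working backward:
1 = 133 − 22·6
1 = −22·2932 + 485·133
1 = 485·5997 − 992·2932
1 = −992·14926 + 2469·5997
1 = 2469·65701 − 10868·14926
1 = −10868·212029 + 35073·65701
1 = 35073·277730 − 45941·212029
1 = −45941·767489 + 126955·277730
So 277730·126955 ≡ 1 (mod 767489).

126955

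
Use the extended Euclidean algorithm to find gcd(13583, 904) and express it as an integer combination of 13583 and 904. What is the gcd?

Euclidean algorithm:
13583 = 15*904 + 23
904 = 39*23 + 7
23 = 3*7 + 2
7 = 3*2 + 1
2 = 2*1 + 0
gcd(13583, 904) = 1.
Express as a combination:
1 = 7 − 3·2
1 = −3·23 + 10·7
1 = 10·904 − 393·23
1 = −393·13583 + 5905·904
So 1 = (-393)·13583 + (5905)·904.

1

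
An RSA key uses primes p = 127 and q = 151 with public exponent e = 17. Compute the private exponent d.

14453

φ(n) = (p−1)(q−1) = 126·150 = 18900.
Need d with 17·d ≡ 1 (mod 18900). Apply the extended Euclidean algorithm:
18900 = 1111*17 + 13
17 = 1*13 + 4
13 = 3*4 + 1
4 = 4*1 + 0
Back-substitute:
1 = 13 − 3·4
1 = −3·17 + 4·13
1 = 4·18900 − 4447·17
So 17·(-4447) ≡ 1 (mod 18900), hence d ≡ -4447 ≡ 14453 (mod 18900).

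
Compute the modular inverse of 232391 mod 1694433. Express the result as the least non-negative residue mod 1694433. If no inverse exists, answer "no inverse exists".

1462730

Apply the Euclidean algorithm to 1694433 and 232391:
1694433 = 7×232391 + 67696
232391 = 3×67696 + 29303
67696 = 2×29303 + 9090
29303 = 3×9090 + 2033
9090 = 4×2033 + 958
2033 = 2×958 + 117
958 = 8×117 + 22
117 = 5×22 + 7
22 = 3×7 + 1
7 = 7×1 + 0
Since gcd(232391, 1694433) = 1, back-substitute to write 1 as a combination:
1 = 22 − 3·7
1 = −3·117 + 16·22
1 = 16·958 − 131·117
1 = −131·2033 + 278·958
1 = 278·9090 − 1243·2033
1 = −1243·29303 + 4007·9090
1 = 4007·67696 − 9257·29303
1 = −9257·232391 + 31778·67696
1 = 31778·1694433 − 231703·232391
So 232391·(-231703) ≡ 1 (mod 1694433), and -231703 ≡ 1462730 (mod 1694433).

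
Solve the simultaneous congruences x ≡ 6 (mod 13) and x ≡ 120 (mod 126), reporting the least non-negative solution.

Write x = 6 + 13·k. Then 13·k ≡ 120 − 6 ≡ 114 (mod 126).
Need 13⁻¹ mod 126. Extended Euclid on (126, 13):
126 = 9*13 + 9
13 = 1*9 + 4
9 = 2*4 + 1
4 = 4*1 + 0
Back-substitute:
1 = 9 − 2·4
1 = −2·13 + 3·9
1 = 3·126 − 29·13
13⁻¹ ≡ 97 (mod 126), so k ≡ 97·114 ≡ 96 (mod 126).
x = 6 + 13·96 = 1254.

1254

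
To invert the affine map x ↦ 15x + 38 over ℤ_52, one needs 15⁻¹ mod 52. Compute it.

7

Apply the Euclidean algorithm to 52 and 15:
52 = 3×15 + 7
15 = 2×7 + 1
7 = 7×1 + 0
The gcd is 1. Working backward:
1 = 15 − 2·7
1 = −2·52 + 7·15
So 15·7 ≡ 1 (mod 52).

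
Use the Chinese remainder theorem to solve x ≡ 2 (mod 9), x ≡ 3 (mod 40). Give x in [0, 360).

Write x = 2 + 9·k. Then 9·k ≡ 3 − 2 ≡ 1 (mod 40).
Need 9⁻¹ mod 40. Extended Euclid on (40, 9):
40 = 4·9 + 4
9 = 2·4 + 1
4 = 4·1 + 0
Back-substitute:
1 = 9 − 2·4
1 = −2·40 + 9·9
9⁻¹ ≡ 9 (mod 40), so k ≡ 9·1 ≡ 9 (mod 40).
x = 2 + 9·9 = 83.

83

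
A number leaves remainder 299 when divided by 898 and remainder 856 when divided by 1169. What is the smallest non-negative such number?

Write x = 299 + 898·k. Then 898·k ≡ 856 − 299 ≡ 557 (mod 1169).
Need 898⁻¹ mod 1169. Extended Euclid on (1169, 898):
1169 = 1×898 + 271
898 = 3×271 + 85
271 = 3×85 + 16
85 = 5×16 + 5
16 = 3×5 + 1
5 = 5×1 + 0
Back-substitute:
1 = 16 − 3·5
1 = −3·85 + 16·16
1 = 16·271 − 51·85
1 = −51·898 + 169·271
1 = 169·1169 − 220·898
898⁻¹ ≡ 949 (mod 1169), so k ≡ 949·557 ≡ 205 (mod 1169).
x = 299 + 898·205 = 184389.

184389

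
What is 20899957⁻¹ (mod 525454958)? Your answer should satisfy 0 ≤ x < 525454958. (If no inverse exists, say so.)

130021809

Run Euclid on (525454958, 20899957):
525454958 = 25×20899957 + 2956033
20899957 = 7×2956033 + 207726
2956033 = 14×207726 + 47869
207726 = 4×47869 + 16250
47869 = 2×16250 + 15369
16250 = 1×15369 + 881
15369 = 17×881 + 392
881 = 2×392 + 97
392 = 4×97 + 4
97 = 24×4 + 1
4 = 4×1 + 0
gcd = 1, so the inverse exists. Back-substitute:
1 = 97 − 24·4
1 = −24·392 + 97·97
1 = 97·881 − 218·392
1 = −218·15369 + 3803·881
1 = 3803·16250 − 4021·15369
1 = −4021·47869 + 11845·16250
1 = 11845·207726 − 51401·47869
1 = −51401·2956033 + 731459·207726
1 = 731459·20899957 − 5171614·2956033
1 = −5171614·525454958 + 130021809·20899957
So 20899957·130021809 ≡ 1 (mod 525454958).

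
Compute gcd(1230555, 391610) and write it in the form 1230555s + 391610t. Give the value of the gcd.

Apply Euclid's algorithm to 1230555 and 391610:
1230555 = 3×391610 + 55725
391610 = 7×55725 + 1535
55725 = 36×1535 + 465
1535 = 3×465 + 140
465 = 3×140 + 45
140 = 3×45 + 5
45 = 9×5 + 0
gcd(1230555, 391610) = 5.
Back-substituting:
5 = 140 − 3·45
5 = −3·465 + 10·140
5 = 10·1535 − 33·465
5 = −33·55725 + 1198·1535
5 = 1198·391610 − 8419·55725
5 = −8419·1230555 + 26455·391610
So 5 = (-8419)·1230555 + (26455)·391610.

5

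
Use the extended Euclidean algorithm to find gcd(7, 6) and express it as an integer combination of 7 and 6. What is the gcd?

1

Apply Euclid's algorithm to 7 and 6:
7 = 1·6 + 1
6 = 6·1 + 0
gcd(7, 6) = 1.
Back-substituting:
1 = 7 − 6
So 1 = (1)·7 + (-1)·6.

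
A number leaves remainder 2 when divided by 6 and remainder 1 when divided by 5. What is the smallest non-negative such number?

Write x = 2 + 6·k. Then 6·k ≡ 1 − 2 ≡ 4 (mod 5).
Need 6⁻¹ mod 5. Extended Euclid on (5, 1):
5 = 5×1 + 0
6⁻¹ ≡ 1 (mod 5), so k ≡ 1·4 ≡ 4 (mod 5).
x = 2 + 6·4 = 26.

26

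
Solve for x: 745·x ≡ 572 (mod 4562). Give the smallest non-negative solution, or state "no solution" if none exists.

4128

First find gcd(745, 4562):
4562 = 6×745 + 92
745 = 8×92 + 9
92 = 10×9 + 2
9 = 4×2 + 1
2 = 2×1 + 0
gcd = 1, so a unique solution mod 4562 exists.
Back-substitute for the Bézout coefficients:
1 = 9 − 4·2
1 = −4·92 + 41·9
1 = 41·745 − 332·92
1 = −332·4562 + 2033·745
So 745·(2033) ≡ 1 (mod 4562), giving 745⁻¹ ≡ 2033.
x ≡ 745⁻¹·572 ≡ 2033·572 ≡ 4128 (mod 4562).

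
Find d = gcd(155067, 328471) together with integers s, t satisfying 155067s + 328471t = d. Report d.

11

Euclidean algorithm:
328471 = 2·155067 + 18337
155067 = 8·18337 + 8371
18337 = 2·8371 + 1595
8371 = 5·1595 + 396
1595 = 4·396 + 11
396 = 36·11 + 0
gcd(155067, 328471) = 11.
Express as a combination:
11 = 1595 − 4·396
11 = −4·8371 + 21·1595
11 = 21·18337 − 46·8371
11 = −46·155067 + 389·18337
11 = 389·328471 − 824·155067
So 11 = (389)·328471 + (-824)·155067.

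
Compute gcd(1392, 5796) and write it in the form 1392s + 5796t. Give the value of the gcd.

Repeated division:
5796 = 4*1392 + 228
1392 = 6*228 + 24
228 = 9*24 + 12
24 = 2*12 + 0
gcd(1392, 5796) = 12.
Back-substituting:
12 = 228 − 9·24
12 = −9·1392 + 55·228
12 = 55·5796 − 229·1392
So 12 = (55)·5796 + (-229)·1392.

12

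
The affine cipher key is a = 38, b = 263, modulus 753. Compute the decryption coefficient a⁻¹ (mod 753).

Apply the Euclidean algorithm to 753 and 38:
753 = 19×38 + 31
38 = 1×31 + 7
31 = 4×7 + 3
7 = 2×3 + 1
3 = 3×1 + 0
The gcd is 1. Working backward:
1 = 7 − 2·3
1 = −2·31 + 9·7
1 = 9·38 − 11·31
1 = −11·753 + 218·38
So 38·218 ≡ 1 (mod 753).

218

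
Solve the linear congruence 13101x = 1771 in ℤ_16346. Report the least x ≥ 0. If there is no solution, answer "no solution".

1289

First find gcd(13101, 16346):
16346 = 1·13101 + 3245
13101 = 4·3245 + 121
3245 = 26·121 + 99
121 = 1·99 + 22
99 = 4·22 + 11
22 = 2·11 + 0
gcd = 11 and 11 | 1771, so solutions exist. Divide through by 11: 1191x ≡ 161 (mod 1486).
Now find 1191⁻¹ mod 1486:
1486 = 1×1191 + 295
1191 = 4×295 + 11
295 = 26×11 + 9
11 = 1×9 + 2
9 = 4×2 + 1
2 = 2×1 + 0
Back-substitute:
1 = 9 − 4·2
1 = −4·11 + 5·9
1 = 5·295 − 134·11
1 = −134·1191 + 541·295
1 = 541·1486 − 675·1191
So 1191·(-675) ≡ 1 (mod 1486), i.e. 1191⁻¹ ≡ 811.
Then x ≡ 811·161 ≡ 1289 (mod 1486); the smallest non-negative solution is x = 1289.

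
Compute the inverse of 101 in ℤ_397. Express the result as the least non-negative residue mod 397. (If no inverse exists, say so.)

gcd(397, 101) by repeated division:
397 = 3·101 + 94
101 = 1·94 + 7
94 = 13·7 + 3
7 = 2·3 + 1
3 = 3·1 + 0
Since gcd(101, 397) = 1, back-substitute to write 1 as a combination:
1 = 7 − 2·3
1 = −2·94 + 27·7
1 = 27·101 − 29·94
1 = −29·397 + 114·101
So 101·114 ≡ 1 (mod 397).

114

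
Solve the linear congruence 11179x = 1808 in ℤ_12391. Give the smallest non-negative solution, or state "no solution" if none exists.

First find gcd(11179, 12391):
12391 = 1·11179 + 1212
11179 = 9·1212 + 271
1212 = 4·271 + 128
271 = 2·128 + 15
128 = 8·15 + 8
15 = 1·8 + 7
8 = 1·7 + 1
7 = 7·1 + 0
gcd = 1, so a unique solution mod 12391 exists.
Back-substitute for the Bézout coefficients:
1 = 8 − 7
1 = −15 + 2·8
1 = 2·128 − 17·15
1 = −17·271 + 36·128
1 = 36·1212 − 161·271
1 = −161·11179 + 1485·1212
1 = 1485·12391 − 1646·11179
So 11179·(-1646) ≡ 1 (mod 12391), giving 11179⁻¹ ≡ 10745.
x ≡ 11179⁻¹·1808 ≡ 10745·1808 ≡ 10263 (mod 12391).

10263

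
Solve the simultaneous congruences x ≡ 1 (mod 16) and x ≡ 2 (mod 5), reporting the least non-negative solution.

17

Write x = 1 + 16·k. Then 16·k ≡ 2 − 1 ≡ 1 (mod 5).
Need 16⁻¹ mod 5. Extended Euclid on (5, 1):
5 = 5*1 + 0
16⁻¹ ≡ 1 (mod 5), so k ≡ 1·1 ≡ 1 (mod 5).
x = 1 + 16·1 = 17.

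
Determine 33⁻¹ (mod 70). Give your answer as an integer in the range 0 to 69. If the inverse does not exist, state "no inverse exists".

17

gcd(70, 33) by repeated division:
70 = 2*33 + 4
33 = 8*4 + 1
4 = 4*1 + 0
Since gcd(33, 70) = 1, back-substitute to write 1 as a combination:
1 = 33 − 8·4
1 = −8·70 + 17·33
So 33·17 ≡ 1 (mod 70).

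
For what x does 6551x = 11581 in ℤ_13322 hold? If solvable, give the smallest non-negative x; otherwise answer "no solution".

2983

First find gcd(6551, 13322):
13322 = 2·6551 + 220
6551 = 29·220 + 171
220 = 1·171 + 49
171 = 3·49 + 24
49 = 2·24 + 1
24 = 24·1 + 0
gcd = 1, so a unique solution mod 13322 exists.
Back-substitute for the Bézout coefficients:
1 = 49 − 2·24
1 = −2·171 + 7·49
1 = 7·220 − 9·171
1 = −9·6551 + 268·220
1 = 268·13322 − 545·6551
So 6551·(-545) ≡ 1 (mod 13322), giving 6551⁻¹ ≡ 12777.
x ≡ 6551⁻¹·11581 ≡ 12777·11581 ≡ 2983 (mod 13322).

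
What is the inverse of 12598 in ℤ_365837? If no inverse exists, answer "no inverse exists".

gcd(365837, 12598) by repeated division:
365837 = 29*12598 + 495
12598 = 25*495 + 223
495 = 2*223 + 49
223 = 4*49 + 27
49 = 1*27 + 22
27 = 1*22 + 5
22 = 4*5 + 2
5 = 2*2 + 1
2 = 2*1 + 0
Since gcd(12598, 365837) = 1, back-substitute to write 1 as a combination:
1 = 5 − 2·2
1 = −2·22 + 9·5
1 = 9·27 − 11·22
1 = −11·49 + 20·27
1 = 20·223 − 91·49
1 = −91·495 + 202·223
1 = 202·12598 − 5141·495
1 = −5141·365837 + 149291·12598
So 12598·149291 ≡ 1 (mod 365837).

149291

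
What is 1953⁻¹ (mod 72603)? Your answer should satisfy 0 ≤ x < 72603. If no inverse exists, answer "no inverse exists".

Compute gcd(1953, 72603):
72603 = 37·1953 + 342
1953 = 5·342 + 243
342 = 1·243 + 99
243 = 2·99 + 45
99 = 2·45 + 9
45 = 5·9 + 0
The gcd is 9, not 1, hence no inverse exists.

no inverse exists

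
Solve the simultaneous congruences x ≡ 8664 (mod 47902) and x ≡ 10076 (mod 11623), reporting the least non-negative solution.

527601292

Write x = 8664 + 47902·k. Then 47902·k ≡ 10076 − 8664 ≡ 1412 (mod 11623).
Need 47902⁻¹ mod 11623. Extended Euclid on (11623, 1410):
11623 = 8·1410 + 343
1410 = 4·343 + 38
343 = 9·38 + 1
38 = 38·1 + 0
Back-substitute:
1 = 343 − 9·38
1 = −9·1410 + 37·343
1 = 37·11623 − 305·1410
47902⁻¹ ≡ 11318 (mod 11623), so k ≡ 11318·1412 ≡ 11014 (mod 11623).
x = 8664 + 47902·11014 = 527601292.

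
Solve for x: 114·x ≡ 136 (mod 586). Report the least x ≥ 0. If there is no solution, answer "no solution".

104

First find gcd(114, 586):
586 = 5×114 + 16
114 = 7×16 + 2
16 = 8×2 + 0
gcd = 2 and 2 | 136, so solutions exist. Divide through by 2: 57x ≡ 68 (mod 293).
Now find 57⁻¹ mod 293:
293 = 5*57 + 8
57 = 7*8 + 1
8 = 8*1 + 0
Back-substitute:
1 = 57 − 7·8
1 = −7·293 + 36·57
So 57⁻¹ ≡ 36 (mod 293).
Then x ≡ 36·68 ≡ 104 (mod 293); the smallest non-negative solution is x = 104.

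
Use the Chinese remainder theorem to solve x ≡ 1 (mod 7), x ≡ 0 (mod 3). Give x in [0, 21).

Write x = 1 + 7·k. Then 7·k ≡ 0 − 1 ≡ 2 (mod 3).
Need 7⁻¹ mod 3. Extended Euclid on (3, 1):
3 = 3·1 + 0
7⁻¹ ≡ 1 (mod 3), so k ≡ 1·2 ≡ 2 (mod 3).
x = 1 + 7·2 = 15.

15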